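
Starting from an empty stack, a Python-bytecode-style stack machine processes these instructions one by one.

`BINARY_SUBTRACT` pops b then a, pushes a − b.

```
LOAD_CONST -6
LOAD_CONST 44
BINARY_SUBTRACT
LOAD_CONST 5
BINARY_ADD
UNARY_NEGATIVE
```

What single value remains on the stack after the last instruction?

LOAD_CONST -6   : [-6]
LOAD_CONST 44   : [-6, 44]
BINARY_SUBTRACT : [-50]
LOAD_CONST 5    : [-50, 5]
BINARY_ADD      : [-45]
UNARY_NEGATIVE  : [45]

45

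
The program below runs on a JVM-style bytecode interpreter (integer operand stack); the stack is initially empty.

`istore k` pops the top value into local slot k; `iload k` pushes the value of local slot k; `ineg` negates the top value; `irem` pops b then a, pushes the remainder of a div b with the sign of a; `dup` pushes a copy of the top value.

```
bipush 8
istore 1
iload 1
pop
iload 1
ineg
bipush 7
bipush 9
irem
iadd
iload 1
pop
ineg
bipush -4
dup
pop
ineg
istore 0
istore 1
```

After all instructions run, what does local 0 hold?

4

bipush 8   [8]
istore 1   []
iload 1    [8]
pop        []
iload 1    [8]
ineg       [-8]
bipush 7   [-8, 7]
bipush 9   [-8, 7, 9]
irem       [-8, 7]
iadd       [-1]
iload 1    [-1, 8]
pop        [-1]
ineg       [1]
bipush -4  [1, -4]
dup        [1, -4, -4]
pop        [1, -4]
ineg       [1, 4]
istore 0   [1]
istore 1   []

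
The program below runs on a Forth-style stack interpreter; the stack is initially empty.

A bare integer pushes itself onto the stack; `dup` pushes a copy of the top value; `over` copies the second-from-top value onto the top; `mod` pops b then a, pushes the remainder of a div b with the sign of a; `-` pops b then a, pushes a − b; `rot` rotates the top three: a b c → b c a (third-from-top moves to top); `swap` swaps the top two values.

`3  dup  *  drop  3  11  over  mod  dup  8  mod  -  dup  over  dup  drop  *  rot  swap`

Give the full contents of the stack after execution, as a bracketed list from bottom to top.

[0, 3, 0]

3    → 3
dup  → 3 3
*    → 9
drop → (empty)
3    → 3
11   → 3 11
over → 3 11 3
mod  → 3 2
dup  → 3 2 2
8    → 3 2 2 8
mod  → 3 2 2
-    → 3 0
dup  → 3 0 0
over → 3 0 0 0
dup  → 3 0 0 0 0
drop → 3 0 0 0
*    → 3 0 0
rot  → 0 0 3
swap → 0 3 0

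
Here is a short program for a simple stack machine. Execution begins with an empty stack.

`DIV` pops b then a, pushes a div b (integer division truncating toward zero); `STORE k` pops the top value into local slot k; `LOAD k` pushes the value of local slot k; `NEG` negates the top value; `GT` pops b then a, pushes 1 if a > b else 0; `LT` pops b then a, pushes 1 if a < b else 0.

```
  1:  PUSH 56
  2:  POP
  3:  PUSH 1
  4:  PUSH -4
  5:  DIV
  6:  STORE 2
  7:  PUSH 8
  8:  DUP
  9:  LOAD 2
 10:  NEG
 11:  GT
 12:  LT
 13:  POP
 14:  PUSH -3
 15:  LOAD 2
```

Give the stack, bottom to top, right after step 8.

PUSH 56 → [56]
POP     → []
PUSH 1  → [1]
PUSH -4 → [1, -4]
DIV     → [0]
STORE 2 → []
PUSH 8  → [8]
DUP     → [8, 8]

[8, 8]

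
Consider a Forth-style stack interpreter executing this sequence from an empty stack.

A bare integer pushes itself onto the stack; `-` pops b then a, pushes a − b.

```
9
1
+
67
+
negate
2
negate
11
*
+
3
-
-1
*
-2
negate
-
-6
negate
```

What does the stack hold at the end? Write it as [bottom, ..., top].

9      → 9
1      → 9 1
+      → 10
67     → 10 67
+      → 77
negate → -77
2      → -77 2
negate → -77 -2
11     → -77 -2 11
*      → -77 -22
+      → -99
3      → -99 3
-      → -102
-1     → -102 -1
*      → 102
-2     → 102 -2
negate → 102 2
-      → 100
-6     → 100 -6
negate → 100 6

[100, 6]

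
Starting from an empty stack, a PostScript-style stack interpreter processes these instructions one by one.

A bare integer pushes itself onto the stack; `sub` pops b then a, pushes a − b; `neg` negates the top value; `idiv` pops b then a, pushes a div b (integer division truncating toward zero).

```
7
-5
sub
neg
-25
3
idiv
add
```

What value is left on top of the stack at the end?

7    : 7
-5   : 7 -5
sub  : 12
neg  : -12
-25  : -12 -25
3    : -12 -25 3
idiv : -12 -8
add  : -20

-20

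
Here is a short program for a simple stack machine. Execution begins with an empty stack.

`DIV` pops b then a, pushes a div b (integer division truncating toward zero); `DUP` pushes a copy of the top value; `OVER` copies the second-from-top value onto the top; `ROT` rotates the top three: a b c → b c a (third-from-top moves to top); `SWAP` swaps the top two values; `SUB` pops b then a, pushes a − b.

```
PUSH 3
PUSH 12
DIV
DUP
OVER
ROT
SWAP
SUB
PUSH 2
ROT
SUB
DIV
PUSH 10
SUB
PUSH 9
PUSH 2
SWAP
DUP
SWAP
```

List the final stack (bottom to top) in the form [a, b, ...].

[-10, 2, 9, 9]

PUSH 3  : 3
PUSH 12 : 3 12
DIV     : 0
DUP     : 0 0
OVER    : 0 0 0
ROT     : 0 0 0
SWAP    : 0 0 0
SUB     : 0 0
PUSH 2  : 0 0 2
ROT     : 0 2 0
SUB     : 0 2
DIV     : 0
PUSH 10 : 0 10
SUB     : -10
PUSH 9  : -10 9
PUSH 2  : -10 9 2
SWAP    : -10 2 9
DUP     : -10 2 9 9
SWAP    : -10 2 9 9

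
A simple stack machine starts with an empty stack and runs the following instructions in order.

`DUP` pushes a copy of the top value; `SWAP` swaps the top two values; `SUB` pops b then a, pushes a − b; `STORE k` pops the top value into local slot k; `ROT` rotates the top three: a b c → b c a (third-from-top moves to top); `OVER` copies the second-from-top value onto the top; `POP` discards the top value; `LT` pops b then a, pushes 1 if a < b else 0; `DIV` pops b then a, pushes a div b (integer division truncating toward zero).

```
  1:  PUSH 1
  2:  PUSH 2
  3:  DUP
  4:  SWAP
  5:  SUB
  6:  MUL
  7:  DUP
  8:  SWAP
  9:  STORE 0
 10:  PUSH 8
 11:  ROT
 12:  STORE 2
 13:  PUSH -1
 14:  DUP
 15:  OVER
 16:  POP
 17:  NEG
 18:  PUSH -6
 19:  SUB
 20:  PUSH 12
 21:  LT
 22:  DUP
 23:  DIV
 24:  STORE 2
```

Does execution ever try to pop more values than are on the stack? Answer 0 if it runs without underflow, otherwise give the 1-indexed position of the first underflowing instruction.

PUSH 1  -> 1
PUSH 2  -> 1 2
DUP     -> 1 2 2
SWAP    -> 1 2 2
SUB     -> 1 0
MUL     -> 0
DUP     -> 0 0
SWAP    -> 0 0
STORE 0 -> 0
PUSH 8  -> 0 8
ROT  — needs 3 operands, stack has 2 → underflow

11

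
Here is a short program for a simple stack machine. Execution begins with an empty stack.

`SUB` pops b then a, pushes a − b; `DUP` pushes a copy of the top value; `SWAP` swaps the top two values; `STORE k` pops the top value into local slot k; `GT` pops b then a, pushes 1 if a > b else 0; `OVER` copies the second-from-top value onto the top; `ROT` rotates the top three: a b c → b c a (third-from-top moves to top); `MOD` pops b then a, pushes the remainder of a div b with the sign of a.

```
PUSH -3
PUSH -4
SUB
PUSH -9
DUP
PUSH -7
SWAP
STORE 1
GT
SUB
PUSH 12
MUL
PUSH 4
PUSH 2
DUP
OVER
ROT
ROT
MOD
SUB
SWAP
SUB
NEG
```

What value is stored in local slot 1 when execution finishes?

PUSH -3 : -3
PUSH -4 : -3 -4
SUB     : 1
PUSH -9 : 1 -9
DUP     : 1 -9 -9
PUSH -7 : 1 -9 -9 -7
SWAP    : 1 -9 -7 -9
STORE 1 : 1 -9 -7
GT      : 1 0
SUB     : 1
PUSH 12 : 1 12
MUL     : 12
PUSH 4  : 12 4
PUSH 2  : 12 4 2
DUP     : 12 4 2 2
OVER    : 12 4 2 2 2
ROT     : 12 4 2 2 2
ROT     : 12 4 2 2 2
MOD     : 12 4 2 0
SUB     : 12 4 2
SWAP    : 12 2 4
SUB     : 12 -2
NEG     : 12 2

-9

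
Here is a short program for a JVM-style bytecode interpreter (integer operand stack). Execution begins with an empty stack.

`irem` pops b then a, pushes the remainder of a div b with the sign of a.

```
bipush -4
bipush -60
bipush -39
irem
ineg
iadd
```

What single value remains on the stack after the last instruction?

17

bipush -4   [-4]
bipush -60  [-4, -60]
bipush -39  [-4, -60, -39]
irem        [-4, -21]
ineg        [-4, 21]
iadd        [17]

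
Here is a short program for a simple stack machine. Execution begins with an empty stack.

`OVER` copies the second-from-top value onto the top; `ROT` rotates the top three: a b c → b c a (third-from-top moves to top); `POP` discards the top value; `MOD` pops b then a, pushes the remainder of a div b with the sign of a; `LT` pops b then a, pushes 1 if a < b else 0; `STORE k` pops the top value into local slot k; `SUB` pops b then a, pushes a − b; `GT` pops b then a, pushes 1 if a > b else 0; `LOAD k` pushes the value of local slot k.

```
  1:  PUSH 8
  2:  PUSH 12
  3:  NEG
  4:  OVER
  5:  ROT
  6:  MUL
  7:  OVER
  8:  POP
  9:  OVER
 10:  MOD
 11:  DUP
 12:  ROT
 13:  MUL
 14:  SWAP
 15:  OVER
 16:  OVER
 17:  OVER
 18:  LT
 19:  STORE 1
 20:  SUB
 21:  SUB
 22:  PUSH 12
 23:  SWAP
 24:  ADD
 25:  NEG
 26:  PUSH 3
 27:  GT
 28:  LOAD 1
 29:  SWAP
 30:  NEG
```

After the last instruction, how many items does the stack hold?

2

PUSH 8   8
PUSH 12  8 12
NEG      8 -12
OVER     8 -12 8
ROT      -12 8 8
MUL      -12 64
OVER     -12 64 -12
POP      -12 64
OVER     -12 64 -12
MOD      -12 4
DUP      -12 4 4
ROT      4 4 -12
MUL      4 -48
SWAP     -48 4
OVER     -48 4 -48
OVER     -48 4 -48 4
OVER     -48 4 -48 4 -48
LT       -48 4 -48 0
STORE 1  -48 4 -48
SUB      -48 52
SUB      -100
PUSH 12  -100 12
SWAP     12 -100
ADD      -88
NEG      88
PUSH 3   88 3
GT       1
LOAD 1   1 0
SWAP     0 1
NEG      0 -1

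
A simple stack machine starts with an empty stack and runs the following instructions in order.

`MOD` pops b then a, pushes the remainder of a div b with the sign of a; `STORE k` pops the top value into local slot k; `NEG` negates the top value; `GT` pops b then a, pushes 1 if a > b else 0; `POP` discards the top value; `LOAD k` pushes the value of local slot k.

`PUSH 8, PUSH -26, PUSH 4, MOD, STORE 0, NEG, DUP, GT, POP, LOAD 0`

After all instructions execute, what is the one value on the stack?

-2

PUSH 8   -> [8]
PUSH -26 -> [8, -26]
PUSH 4   -> [8, -26, 4]
MOD      -> [8, -2]
STORE 0  -> [8]
NEG      -> [-8]
DUP      -> [-8, -8]
GT       -> [0]
POP      -> []
LOAD 0   -> [-2]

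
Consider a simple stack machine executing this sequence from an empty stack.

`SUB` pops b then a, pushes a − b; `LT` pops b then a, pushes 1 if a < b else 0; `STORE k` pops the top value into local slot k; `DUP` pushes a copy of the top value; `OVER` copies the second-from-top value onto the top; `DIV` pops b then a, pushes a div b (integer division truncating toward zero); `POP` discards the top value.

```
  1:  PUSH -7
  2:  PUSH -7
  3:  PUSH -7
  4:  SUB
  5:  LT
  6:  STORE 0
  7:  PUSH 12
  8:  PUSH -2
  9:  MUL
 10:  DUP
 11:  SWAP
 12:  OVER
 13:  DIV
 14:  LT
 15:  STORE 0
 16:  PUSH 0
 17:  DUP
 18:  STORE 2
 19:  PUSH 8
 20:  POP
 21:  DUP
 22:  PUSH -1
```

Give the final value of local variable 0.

1

PUSH -7  [-7]
PUSH -7  [-7, -7]
PUSH -7  [-7, -7, -7]
SUB      [-7, 0]
LT       [1]
STORE 0  []
PUSH 12  [12]
PUSH -2  [12, -2]
MUL      [-24]
DUP      [-24, -24]
SWAP     [-24, -24]
OVER     [-24, -24, -24]
DIV      [-24, 1]
LT       [1]
STORE 0  []
PUSH 0   [0]
DUP      [0, 0]
STORE 2  [0]
PUSH 8   [0, 8]
POP      [0]
DUP      [0, 0]
PUSH -1  [0, 0, -1]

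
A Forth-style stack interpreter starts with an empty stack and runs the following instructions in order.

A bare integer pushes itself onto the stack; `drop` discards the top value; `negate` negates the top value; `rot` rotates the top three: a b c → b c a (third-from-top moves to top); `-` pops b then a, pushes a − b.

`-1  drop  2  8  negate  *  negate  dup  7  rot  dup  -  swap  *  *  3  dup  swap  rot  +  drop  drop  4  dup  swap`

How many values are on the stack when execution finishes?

-1     : [-1]
drop   : []
2      : [2]
8      : [2, 8]
negate : [2, -8]
*      : [-16]
negate : [16]
dup    : [16, 16]
7      : [16, 16, 7]
rot    : [16, 7, 16]
dup    : [16, 7, 16, 16]
-      : [16, 7, 0]
swap   : [16, 0, 7]
*      : [16, 0]
*      : [0]
3      : [0, 3]
dup    : [0, 3, 3]
swap   : [0, 3, 3]
rot    : [3, 3, 0]
+      : [3, 3]
drop   : [3]
drop   : []
4      : [4]
dup    : [4, 4]
swap   : [4, 4]

2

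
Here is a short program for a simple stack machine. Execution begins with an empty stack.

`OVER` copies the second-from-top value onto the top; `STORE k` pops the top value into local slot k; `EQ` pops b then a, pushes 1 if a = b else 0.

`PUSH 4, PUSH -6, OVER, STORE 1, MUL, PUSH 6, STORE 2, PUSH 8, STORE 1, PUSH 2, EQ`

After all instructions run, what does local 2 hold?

PUSH 4   [4]
PUSH -6  [4, -6]
OVER     [4, -6, 4]
STORE 1  [4, -6]
MUL      [-24]
PUSH 6   [-24, 6]
STORE 2  [-24]
PUSH 8   [-24, 8]
STORE 1  [-24]
PUSH 2   [-24, 2]
EQ       [0]

6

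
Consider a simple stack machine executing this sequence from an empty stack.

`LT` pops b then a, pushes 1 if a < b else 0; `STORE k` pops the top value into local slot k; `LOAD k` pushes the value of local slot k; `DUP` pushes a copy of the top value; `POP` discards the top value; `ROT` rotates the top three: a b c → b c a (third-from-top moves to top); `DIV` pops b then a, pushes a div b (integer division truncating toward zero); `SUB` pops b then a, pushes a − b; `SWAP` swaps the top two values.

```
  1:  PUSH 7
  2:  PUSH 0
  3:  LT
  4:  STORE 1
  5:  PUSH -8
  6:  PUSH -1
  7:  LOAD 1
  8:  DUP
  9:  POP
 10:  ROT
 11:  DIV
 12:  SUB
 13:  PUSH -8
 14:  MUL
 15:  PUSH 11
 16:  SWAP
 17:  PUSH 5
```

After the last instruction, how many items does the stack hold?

3

PUSH 7   [7]
PUSH 0   [7, 0]
LT       [0]
STORE 1  []
PUSH -8  [-8]
PUSH -1  [-8, -1]
LOAD 1   [-8, -1, 0]
DUP      [-8, -1, 0, 0]
POP      [-8, -1, 0]
ROT      [-1, 0, -8]
DIV      [-1, 0]
SUB      [-1]
PUSH -8  [-1, -8]
MUL      [8]
PUSH 11  [8, 11]
SWAP     [11, 8]
PUSH 5   [11, 8, 5]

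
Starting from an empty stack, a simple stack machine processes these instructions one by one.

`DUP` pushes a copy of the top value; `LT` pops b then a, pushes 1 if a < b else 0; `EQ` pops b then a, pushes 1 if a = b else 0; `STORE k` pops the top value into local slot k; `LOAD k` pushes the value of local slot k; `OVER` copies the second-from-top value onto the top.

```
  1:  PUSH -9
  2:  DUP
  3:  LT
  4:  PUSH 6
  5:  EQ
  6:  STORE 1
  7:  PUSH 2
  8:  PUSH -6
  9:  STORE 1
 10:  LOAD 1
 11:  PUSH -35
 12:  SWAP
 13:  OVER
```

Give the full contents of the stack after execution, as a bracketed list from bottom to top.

[2, -35, -6, -35]

PUSH -9  → [-9]
DUP      → [-9, -9]
LT       → [0]
PUSH 6   → [0, 6]
EQ       → [0]
STORE 1  → []
PUSH 2   → [2]
PUSH -6  → [2, -6]
STORE 1  → [2]
LOAD 1   → [2, -6]
PUSH -35 → [2, -6, -35]
SWAP     → [2, -35, -6]
OVER     → [2, -35, -6, -35]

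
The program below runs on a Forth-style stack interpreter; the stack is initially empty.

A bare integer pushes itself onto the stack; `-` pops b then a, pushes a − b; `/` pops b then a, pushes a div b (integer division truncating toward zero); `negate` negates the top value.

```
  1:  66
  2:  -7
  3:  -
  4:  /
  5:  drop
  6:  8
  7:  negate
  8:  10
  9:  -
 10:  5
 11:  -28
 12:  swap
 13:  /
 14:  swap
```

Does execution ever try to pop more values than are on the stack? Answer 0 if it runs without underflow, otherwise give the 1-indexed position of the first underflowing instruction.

66  [66]
-7  [66, -7]
-   [73]
/  — needs 2 operands, stack has 1 → underflow

4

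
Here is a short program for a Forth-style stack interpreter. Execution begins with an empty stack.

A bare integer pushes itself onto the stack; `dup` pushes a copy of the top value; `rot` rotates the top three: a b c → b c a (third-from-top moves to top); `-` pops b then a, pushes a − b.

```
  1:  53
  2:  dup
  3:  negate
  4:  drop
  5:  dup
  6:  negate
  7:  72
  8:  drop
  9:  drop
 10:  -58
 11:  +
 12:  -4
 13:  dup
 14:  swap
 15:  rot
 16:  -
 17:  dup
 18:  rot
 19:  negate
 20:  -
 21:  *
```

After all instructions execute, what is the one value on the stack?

53     : [53]
dup    : [53, 53]
negate : [53, -53]
drop   : [53]
dup    : [53, 53]
negate : [53, -53]
72     : [53, -53, 72]
drop   : [53, -53]
drop   : [53]
-58    : [53, -58]
+      : [-5]
-4     : [-5, -4]
dup    : [-5, -4, -4]
swap   : [-5, -4, -4]
rot    : [-4, -4, -5]
-      : [-4, 1]
dup    : [-4, 1, 1]
rot    : [1, 1, -4]
negate : [1, 1, 4]
-      : [1, -3]
*      : [-3]

-3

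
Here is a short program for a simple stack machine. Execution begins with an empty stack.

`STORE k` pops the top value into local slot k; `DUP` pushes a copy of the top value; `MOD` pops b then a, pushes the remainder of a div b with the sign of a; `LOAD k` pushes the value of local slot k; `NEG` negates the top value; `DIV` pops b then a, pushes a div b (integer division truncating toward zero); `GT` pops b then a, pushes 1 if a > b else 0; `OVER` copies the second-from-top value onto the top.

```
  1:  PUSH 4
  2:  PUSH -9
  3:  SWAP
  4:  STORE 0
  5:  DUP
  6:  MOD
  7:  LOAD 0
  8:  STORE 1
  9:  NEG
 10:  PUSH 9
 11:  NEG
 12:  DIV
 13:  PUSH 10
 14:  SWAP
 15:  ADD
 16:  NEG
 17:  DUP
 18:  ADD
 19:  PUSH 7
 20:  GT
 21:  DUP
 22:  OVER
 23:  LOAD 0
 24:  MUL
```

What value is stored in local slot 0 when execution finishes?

PUSH 4  → [4]
PUSH -9 → [4, -9]
SWAP    → [-9, 4]
STORE 0 → [-9]
DUP     → [-9, -9]
MOD     → [0]
LOAD 0  → [0, 4]
STORE 1 → [0]
NEG     → [0]
PUSH 9  → [0, 9]
NEG     → [0, -9]
DIV     → [0]
PUSH 10 → [0, 10]
SWAP    → [10, 0]
ADD     → [10]
NEG     → [-10]
DUP     → [-10, -10]
ADD     → [-20]
PUSH 7  → [-20, 7]
GT      → [0]
DUP     → [0, 0]
OVER    → [0, 0, 0]
LOAD 0  → [0, 0, 0, 4]
MUL     → [0, 0, 0]

4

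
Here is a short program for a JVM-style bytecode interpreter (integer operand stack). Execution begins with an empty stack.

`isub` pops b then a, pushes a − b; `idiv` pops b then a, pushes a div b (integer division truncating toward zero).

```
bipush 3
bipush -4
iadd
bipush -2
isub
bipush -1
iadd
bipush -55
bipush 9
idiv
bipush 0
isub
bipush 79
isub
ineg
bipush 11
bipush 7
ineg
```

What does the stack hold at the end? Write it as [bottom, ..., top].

[0, 85, 11, -7]

bipush 3   -> [3]
bipush -4  -> [3, -4]
iadd       -> [-1]
bipush -2  -> [-1, -2]
isub       -> [1]
bipush -1  -> [1, -1]
iadd       -> [0]
bipush -55 -> [0, -55]
bipush 9   -> [0, -55, 9]
idiv       -> [0, -6]
bipush 0   -> [0, -6, 0]
isub       -> [0, -6]
bipush 79  -> [0, -6, 79]
isub       -> [0, -85]
ineg       -> [0, 85]
bipush 11  -> [0, 85, 11]
bipush 7   -> [0, 85, 11, 7]
ineg       -> [0, 85, 11, -7]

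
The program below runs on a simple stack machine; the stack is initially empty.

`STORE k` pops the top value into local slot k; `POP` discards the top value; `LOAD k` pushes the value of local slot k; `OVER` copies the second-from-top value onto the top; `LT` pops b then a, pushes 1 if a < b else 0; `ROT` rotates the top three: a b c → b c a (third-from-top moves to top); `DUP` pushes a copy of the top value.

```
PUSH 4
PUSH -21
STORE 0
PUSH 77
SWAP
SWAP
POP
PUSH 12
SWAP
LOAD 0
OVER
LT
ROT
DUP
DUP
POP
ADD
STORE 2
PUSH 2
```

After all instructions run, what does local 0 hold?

-21

PUSH 4   → [4]
PUSH -21 → [4, -21]
STORE 0  → [4]
PUSH 77  → [4, 77]
SWAP     → [77, 4]
SWAP     → [4, 77]
POP      → [4]
PUSH 12  → [4, 12]
SWAP     → [12, 4]
LOAD 0   → [12, 4, -21]
OVER     → [12, 4, -21, 4]
LT       → [12, 4, 1]
ROT      → [4, 1, 12]
DUP      → [4, 1, 12, 12]
DUP      → [4, 1, 12, 12, 12]
POP      → [4, 1, 12, 12]
ADD      → [4, 1, 24]
STORE 2  → [4, 1]
PUSH 2   → [4, 1, 2]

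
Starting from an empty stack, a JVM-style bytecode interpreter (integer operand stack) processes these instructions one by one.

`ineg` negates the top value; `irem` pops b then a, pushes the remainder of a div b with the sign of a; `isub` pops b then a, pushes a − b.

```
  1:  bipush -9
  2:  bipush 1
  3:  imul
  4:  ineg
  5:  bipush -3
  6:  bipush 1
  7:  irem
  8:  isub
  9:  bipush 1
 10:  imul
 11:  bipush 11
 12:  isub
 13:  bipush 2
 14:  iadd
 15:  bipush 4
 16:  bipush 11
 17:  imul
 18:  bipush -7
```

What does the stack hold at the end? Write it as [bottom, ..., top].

bipush -9 -> -9
bipush 1  -> -9 1
imul      -> -9
ineg      -> 9
bipush -3 -> 9 -3
bipush 1  -> 9 -3 1
irem      -> 9 0
isub      -> 9
bipush 1  -> 9 1
imul      -> 9
bipush 11 -> 9 11
isub      -> -2
bipush 2  -> -2 2
iadd      -> 0
bipush 4  -> 0 4
bipush 11 -> 0 4 11
imul      -> 0 44
bipush -7 -> 0 44 -7

[0, 44, -7]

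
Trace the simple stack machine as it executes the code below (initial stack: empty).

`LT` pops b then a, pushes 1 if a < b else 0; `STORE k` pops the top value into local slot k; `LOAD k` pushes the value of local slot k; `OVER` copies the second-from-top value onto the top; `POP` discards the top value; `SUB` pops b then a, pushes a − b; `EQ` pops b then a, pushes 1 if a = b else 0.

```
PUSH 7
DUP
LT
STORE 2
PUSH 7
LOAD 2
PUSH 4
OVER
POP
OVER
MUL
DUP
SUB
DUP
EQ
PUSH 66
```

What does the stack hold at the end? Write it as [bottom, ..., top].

[7, 0, 1, 66]

PUSH 7   7
DUP      7 7
LT       0
STORE 2  (empty)
PUSH 7   7
LOAD 2   7 0
PUSH 4   7 0 4
OVER     7 0 4 0
POP      7 0 4
OVER     7 0 4 0
MUL      7 0 0
DUP      7 0 0 0
SUB      7 0 0
DUP      7 0 0 0
EQ       7 0 1
PUSH 66  7 0 1 66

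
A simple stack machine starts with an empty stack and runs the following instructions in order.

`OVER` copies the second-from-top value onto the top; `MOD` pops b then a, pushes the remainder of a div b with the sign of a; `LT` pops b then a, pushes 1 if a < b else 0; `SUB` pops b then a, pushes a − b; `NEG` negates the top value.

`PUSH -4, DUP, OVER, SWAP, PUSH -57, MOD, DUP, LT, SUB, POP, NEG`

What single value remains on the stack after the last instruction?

PUSH -4  → -4
DUP      → -4 -4
OVER     → -4 -4 -4
SWAP     → -4 -4 -4
PUSH -57 → -4 -4 -4 -57
MOD      → -4 -4 -4
DUP      → -4 -4 -4 -4
LT       → -4 -4 0
SUB      → -4 -4
POP      → -4
NEG      → 4

4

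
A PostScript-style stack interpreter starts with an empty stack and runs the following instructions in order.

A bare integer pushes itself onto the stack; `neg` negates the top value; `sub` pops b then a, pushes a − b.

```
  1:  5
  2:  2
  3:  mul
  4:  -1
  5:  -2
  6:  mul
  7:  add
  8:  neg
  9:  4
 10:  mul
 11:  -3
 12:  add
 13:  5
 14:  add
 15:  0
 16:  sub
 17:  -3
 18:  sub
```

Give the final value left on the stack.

-43

5    5
2    5 2
mul  10
-1   10 -1
-2   10 -1 -2
mul  10 2
add  12
neg  -12
4    -12 4
mul  -48
-3   -48 -3
add  -51
5    -51 5
add  -46
0    -46 0
sub  -46
-3   -46 -3
sub  -43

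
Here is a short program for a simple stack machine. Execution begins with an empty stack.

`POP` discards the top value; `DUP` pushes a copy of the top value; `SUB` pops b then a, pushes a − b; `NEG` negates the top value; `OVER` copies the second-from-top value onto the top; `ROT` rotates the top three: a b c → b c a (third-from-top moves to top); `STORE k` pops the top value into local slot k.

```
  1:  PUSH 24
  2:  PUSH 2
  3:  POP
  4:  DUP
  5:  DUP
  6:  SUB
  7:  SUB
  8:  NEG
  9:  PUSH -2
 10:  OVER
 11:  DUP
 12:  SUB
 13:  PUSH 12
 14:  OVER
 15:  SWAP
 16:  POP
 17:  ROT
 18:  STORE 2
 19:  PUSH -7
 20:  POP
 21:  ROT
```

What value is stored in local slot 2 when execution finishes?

PUSH 24 : [24]
PUSH 2  : [24, 2]
POP     : [24]
DUP     : [24, 24]
DUP     : [24, 24, 24]
SUB     : [24, 0]
SUB     : [24]
NEG     : [-24]
PUSH -2 : [-24, -2]
OVER    : [-24, -2, -24]
DUP     : [-24, -2, -24, -24]
SUB     : [-24, -2, 0]
PUSH 12 : [-24, -2, 0, 12]
OVER    : [-24, -2, 0, 12, 0]
SWAP    : [-24, -2, 0, 0, 12]
POP     : [-24, -2, 0, 0]
ROT     : [-24, 0, 0, -2]
STORE 2 : [-24, 0, 0]
PUSH -7 : [-24, 0, 0, -7]
POP     : [-24, 0, 0]
ROT     : [0, 0, -24]

-2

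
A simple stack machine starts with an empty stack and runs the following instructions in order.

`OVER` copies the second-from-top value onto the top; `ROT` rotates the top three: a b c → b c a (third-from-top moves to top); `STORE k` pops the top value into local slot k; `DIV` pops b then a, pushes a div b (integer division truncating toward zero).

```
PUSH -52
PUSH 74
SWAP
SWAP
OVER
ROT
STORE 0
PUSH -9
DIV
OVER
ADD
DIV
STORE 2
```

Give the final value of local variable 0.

PUSH -52 → -52
PUSH 74  → -52 74
SWAP     → 74 -52
SWAP     → -52 74
OVER     → -52 74 -52
ROT      → 74 -52 -52
STORE 0  → 74 -52
PUSH -9  → 74 -52 -9
DIV      → 74 5
OVER     → 74 5 74
ADD      → 74 79
DIV      → 0
STORE 2  → (empty)

-52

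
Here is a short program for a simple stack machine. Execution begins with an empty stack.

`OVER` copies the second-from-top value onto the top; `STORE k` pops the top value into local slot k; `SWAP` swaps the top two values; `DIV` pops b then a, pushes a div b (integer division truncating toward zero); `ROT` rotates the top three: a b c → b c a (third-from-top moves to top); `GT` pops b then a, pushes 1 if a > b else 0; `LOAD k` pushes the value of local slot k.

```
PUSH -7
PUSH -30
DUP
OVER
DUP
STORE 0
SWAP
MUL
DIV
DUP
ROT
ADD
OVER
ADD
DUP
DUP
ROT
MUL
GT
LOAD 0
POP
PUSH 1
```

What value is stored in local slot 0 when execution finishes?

-30

PUSH -7  → -7
PUSH -30 → -7 -30
DUP      → -7 -30 -30
OVER     → -7 -30 -30 -30
DUP      → -7 -30 -30 -30 -30
STORE 0  → -7 -30 -30 -30
SWAP     → -7 -30 -30 -30
MUL      → -7 -30 900
DIV      → -7 0
DUP      → -7 0 0
ROT      → 0 0 -7
ADD      → 0 -7
OVER     → 0 -7 0
ADD      → 0 -7
DUP      → 0 -7 -7
DUP      → 0 -7 -7 -7
ROT      → 0 -7 -7 -7
MUL      → 0 -7 49
GT       → 0 0
LOAD 0   → 0 0 -30
POP      → 0 0
PUSH 1   → 0 0 1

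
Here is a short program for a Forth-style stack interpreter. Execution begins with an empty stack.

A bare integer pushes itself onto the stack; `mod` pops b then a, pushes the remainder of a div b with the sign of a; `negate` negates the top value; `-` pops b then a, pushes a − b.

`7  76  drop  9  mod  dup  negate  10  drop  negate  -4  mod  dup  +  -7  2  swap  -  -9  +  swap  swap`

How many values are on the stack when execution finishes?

7       7
76      7 76
drop    7
9       7 9
mod     7
dup     7 7
negate  7 -7
10      7 -7 10
drop    7 -7
negate  7 7
-4      7 7 -4
mod     7 3
dup     7 3 3
+       7 6
-7      7 6 -7
2       7 6 -7 2
swap    7 6 2 -7
-       7 6 9
-9      7 6 9 -9
+       7 6 0
swap    7 0 6
swap    7 6 0

3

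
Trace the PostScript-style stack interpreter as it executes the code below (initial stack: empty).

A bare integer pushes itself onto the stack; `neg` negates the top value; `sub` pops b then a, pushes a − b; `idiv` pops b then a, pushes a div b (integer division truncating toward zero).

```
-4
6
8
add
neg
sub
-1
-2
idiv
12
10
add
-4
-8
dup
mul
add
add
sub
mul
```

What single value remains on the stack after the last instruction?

-4   -> -4
6    -> -4 6
8    -> -4 6 8
add  -> -4 14
neg  -> -4 -14
sub  -> 10
-1   -> 10 -1
-2   -> 10 -1 -2
idiv -> 10 0
12   -> 10 0 12
10   -> 10 0 12 10
add  -> 10 0 22
-4   -> 10 0 22 -4
-8   -> 10 0 22 -4 -8
dup  -> 10 0 22 -4 -8 -8
mul  -> 10 0 22 -4 64
add  -> 10 0 22 60
add  -> 10 0 82
sub  -> 10 -82
mul  -> -820

-820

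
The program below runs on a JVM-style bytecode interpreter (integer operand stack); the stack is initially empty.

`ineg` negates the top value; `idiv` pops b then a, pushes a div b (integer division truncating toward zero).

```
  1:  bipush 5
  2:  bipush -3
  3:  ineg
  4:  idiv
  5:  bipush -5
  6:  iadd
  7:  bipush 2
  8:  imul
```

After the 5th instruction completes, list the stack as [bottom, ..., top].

bipush 5  : 5
bipush -3 : 5 -3
ineg      : 5 3
idiv      : 1
bipush -5 : 1 -5

[1, -5]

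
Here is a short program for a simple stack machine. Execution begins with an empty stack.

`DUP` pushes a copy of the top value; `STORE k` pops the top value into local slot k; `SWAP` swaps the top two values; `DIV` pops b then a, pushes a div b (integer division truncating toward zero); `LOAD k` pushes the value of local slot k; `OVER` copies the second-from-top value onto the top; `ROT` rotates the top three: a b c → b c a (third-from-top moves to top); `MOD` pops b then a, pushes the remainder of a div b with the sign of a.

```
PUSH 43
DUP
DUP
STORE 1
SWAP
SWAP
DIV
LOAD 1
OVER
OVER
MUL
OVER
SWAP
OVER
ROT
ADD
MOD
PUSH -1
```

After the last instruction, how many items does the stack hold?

PUSH 43 → 43
DUP     → 43 43
DUP     → 43 43 43
STORE 1 → 43 43
SWAP    → 43 43
SWAP    → 43 43
DIV     → 1
LOAD 1  → 1 43
OVER    → 1 43 1
OVER    → 1 43 1 43
MUL     → 1 43 43
OVER    → 1 43 43 43
SWAP    → 1 43 43 43
OVER    → 1 43 43 43 43
ROT     → 1 43 43 43 43
ADD     → 1 43 43 86
MOD     → 1 43 43
PUSH -1 → 1 43 43 -1

4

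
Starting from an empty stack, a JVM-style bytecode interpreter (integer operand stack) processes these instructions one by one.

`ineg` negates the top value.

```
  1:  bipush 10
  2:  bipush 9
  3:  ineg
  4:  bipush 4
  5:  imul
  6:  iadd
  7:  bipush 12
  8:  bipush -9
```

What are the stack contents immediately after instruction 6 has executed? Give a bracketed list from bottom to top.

[-26]

bipush 10  [10]
bipush 9   [10, 9]
ineg       [10, -9]
bipush 4   [10, -9, 4]
imul       [10, -36]
iadd       [-26]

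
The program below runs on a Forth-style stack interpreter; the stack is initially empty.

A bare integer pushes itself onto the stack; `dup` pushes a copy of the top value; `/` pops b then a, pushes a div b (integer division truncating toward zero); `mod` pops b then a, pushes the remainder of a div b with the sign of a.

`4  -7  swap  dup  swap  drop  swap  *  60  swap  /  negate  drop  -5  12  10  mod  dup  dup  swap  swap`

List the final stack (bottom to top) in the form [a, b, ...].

4      -> 4
-7     -> 4 -7
swap   -> -7 4
dup    -> -7 4 4
swap   -> -7 4 4
drop   -> -7 4
swap   -> 4 -7
*      -> -28
60     -> -28 60
swap   -> 60 -28
/      -> -2
negate -> 2
drop   -> (empty)
-5     -> -5
12     -> -5 12
10     -> -5 12 10
mod    -> -5 2
dup    -> -5 2 2
dup    -> -5 2 2 2
swap   -> -5 2 2 2
swap   -> -5 2 2 2

[-5, 2, 2, 2]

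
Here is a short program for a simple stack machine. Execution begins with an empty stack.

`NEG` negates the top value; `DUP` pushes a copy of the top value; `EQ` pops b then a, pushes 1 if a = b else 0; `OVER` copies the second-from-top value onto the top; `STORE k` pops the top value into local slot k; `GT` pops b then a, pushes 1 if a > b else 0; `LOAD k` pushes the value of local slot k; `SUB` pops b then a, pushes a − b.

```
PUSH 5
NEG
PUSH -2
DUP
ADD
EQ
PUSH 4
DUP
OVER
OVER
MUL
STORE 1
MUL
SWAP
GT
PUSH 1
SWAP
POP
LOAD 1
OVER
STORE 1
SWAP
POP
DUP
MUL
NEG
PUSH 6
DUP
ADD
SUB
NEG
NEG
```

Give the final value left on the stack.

-268

PUSH 5  -> 5
NEG     -> -5
PUSH -2 -> -5 -2
DUP     -> -5 -2 -2
ADD     -> -5 -4
EQ      -> 0
PUSH 4  -> 0 4
DUP     -> 0 4 4
OVER    -> 0 4 4 4
OVER    -> 0 4 4 4 4
MUL     -> 0 4 4 16
STORE 1 -> 0 4 4
MUL     -> 0 16
SWAP    -> 16 0
GT      -> 1
PUSH 1  -> 1 1
SWAP    -> 1 1
POP     -> 1
LOAD 1  -> 1 16
OVER    -> 1 16 1
STORE 1 -> 1 16
SWAP    -> 16 1
POP     -> 16
DUP     -> 16 16
MUL     -> 256
NEG     -> -256
PUSH 6  -> -256 6
DUP     -> -256 6 6
ADD     -> -256 12
SUB     -> -268
NEG     -> 268
NEG     -> -268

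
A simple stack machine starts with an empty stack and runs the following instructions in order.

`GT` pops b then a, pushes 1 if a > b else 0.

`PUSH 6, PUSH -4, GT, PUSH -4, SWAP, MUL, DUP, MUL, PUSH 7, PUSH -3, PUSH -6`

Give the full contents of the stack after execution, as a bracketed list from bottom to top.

[16, 7, -3, -6]

PUSH 6  -> [6]
PUSH -4 -> [6, -4]
GT      -> [1]
PUSH -4 -> [1, -4]
SWAP    -> [-4, 1]
MUL     -> [-4]
DUP     -> [-4, -4]
MUL     -> [16]
PUSH 7  -> [16, 7]
PUSH -3 -> [16, 7, -3]
PUSH -6 -> [16, 7, -3, -6]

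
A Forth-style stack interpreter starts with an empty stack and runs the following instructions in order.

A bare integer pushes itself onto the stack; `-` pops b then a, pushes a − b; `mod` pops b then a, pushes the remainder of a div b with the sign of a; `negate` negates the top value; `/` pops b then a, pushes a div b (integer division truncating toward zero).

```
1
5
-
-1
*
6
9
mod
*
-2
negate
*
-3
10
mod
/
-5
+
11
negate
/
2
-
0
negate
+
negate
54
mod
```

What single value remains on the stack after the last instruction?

1

1      → [1]
5      → [1, 5]
-      → [-4]
-1     → [-4, -1]
*      → [4]
6      → [4, 6]
9      → [4, 6, 9]
mod    → [4, 6]
*      → [24]
-2     → [24, -2]
negate → [24, 2]
*      → [48]
-3     → [48, -3]
10     → [48, -3, 10]
mod    → [48, -3]
/      → [-16]
-5     → [-16, -5]
+      → [-21]
11     → [-21, 11]
negate → [-21, -11]
/      → [1]
2      → [1, 2]
-      → [-1]
0      → [-1, 0]
negate → [-1, 0]
+      → [-1]
negate → [1]
54     → [1, 54]
mod    → [1]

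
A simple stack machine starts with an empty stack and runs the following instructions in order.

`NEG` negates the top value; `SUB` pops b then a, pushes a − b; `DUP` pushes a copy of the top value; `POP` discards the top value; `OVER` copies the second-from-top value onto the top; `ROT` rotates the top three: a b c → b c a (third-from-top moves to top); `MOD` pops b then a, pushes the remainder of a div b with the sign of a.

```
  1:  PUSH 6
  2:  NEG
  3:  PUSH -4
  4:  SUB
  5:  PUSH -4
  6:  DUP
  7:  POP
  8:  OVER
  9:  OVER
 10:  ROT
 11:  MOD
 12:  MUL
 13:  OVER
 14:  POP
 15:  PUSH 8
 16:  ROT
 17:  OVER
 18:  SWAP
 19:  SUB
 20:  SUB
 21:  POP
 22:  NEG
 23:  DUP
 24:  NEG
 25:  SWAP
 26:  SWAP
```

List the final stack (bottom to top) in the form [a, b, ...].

PUSH 6   6
NEG      -6
PUSH -4  -6 -4
SUB      -2
PUSH -4  -2 -4
DUP      -2 -4 -4
POP      -2 -4
OVER     -2 -4 -2
OVER     -2 -4 -2 -4
ROT      -2 -2 -4 -4
MOD      -2 -2 0
MUL      -2 0
OVER     -2 0 -2
POP      -2 0
PUSH 8   -2 0 8
ROT      0 8 -2
OVER     0 8 -2 8
SWAP     0 8 8 -2
SUB      0 8 10
SUB      0 -2
POP      0
NEG      0
DUP      0 0
NEG      0 0
SWAP     0 0
SWAP     0 0

[0, 0]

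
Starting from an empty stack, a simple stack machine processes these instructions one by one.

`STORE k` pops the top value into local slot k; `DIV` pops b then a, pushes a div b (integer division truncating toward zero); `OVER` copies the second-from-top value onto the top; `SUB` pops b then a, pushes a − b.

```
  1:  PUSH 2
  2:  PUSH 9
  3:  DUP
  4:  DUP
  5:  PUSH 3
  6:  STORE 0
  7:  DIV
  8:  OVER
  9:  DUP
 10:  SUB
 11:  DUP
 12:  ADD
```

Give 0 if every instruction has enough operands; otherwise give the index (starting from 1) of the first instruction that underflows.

0

PUSH 2  → 2
PUSH 9  → 2 9
DUP     → 2 9 9
DUP     → 2 9 9 9
PUSH 3  → 2 9 9 9 3
STORE 0 → 2 9 9 9
DIV     → 2 9 1
OVER    → 2 9 1 9
DUP     → 2 9 1 9 9
SUB     → 2 9 1 0
DUP     → 2 9 1 0 0
ADD     → 2 9 1 0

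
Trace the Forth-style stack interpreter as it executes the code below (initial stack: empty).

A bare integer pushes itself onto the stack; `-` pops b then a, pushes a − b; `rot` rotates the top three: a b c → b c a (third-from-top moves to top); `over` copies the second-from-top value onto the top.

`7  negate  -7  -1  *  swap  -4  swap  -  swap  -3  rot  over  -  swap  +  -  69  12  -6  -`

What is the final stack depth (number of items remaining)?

3

7       [7]
negate  [-7]
-7      [-7, -7]
-1      [-7, -7, -1]
*       [-7, 7]
swap    [7, -7]
-4      [7, -7, -4]
swap    [7, -4, -7]
-       [7, 3]
swap    [3, 7]
-3      [3, 7, -3]
rot     [7, -3, 3]
over    [7, -3, 3, -3]
-       [7, -3, 6]
swap    [7, 6, -3]
+       [7, 3]
-       [4]
69      [4, 69]
12      [4, 69, 12]
-6      [4, 69, 12, -6]
-       [4, 69, 18]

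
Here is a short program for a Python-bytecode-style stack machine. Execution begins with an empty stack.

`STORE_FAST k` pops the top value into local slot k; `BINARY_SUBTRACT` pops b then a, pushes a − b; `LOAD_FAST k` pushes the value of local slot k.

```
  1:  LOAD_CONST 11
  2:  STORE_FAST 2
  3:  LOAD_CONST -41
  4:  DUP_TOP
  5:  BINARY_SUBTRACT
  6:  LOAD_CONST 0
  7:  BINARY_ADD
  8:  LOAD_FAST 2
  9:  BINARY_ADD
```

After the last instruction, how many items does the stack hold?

LOAD_CONST 11   : 11
STORE_FAST 2    : (empty)
LOAD_CONST -41  : -41
DUP_TOP         : -41 -41
BINARY_SUBTRACT : 0
LOAD_CONST 0    : 0 0
BINARY_ADD      : 0
LOAD_FAST 2     : 0 11
BINARY_ADD      : 11

1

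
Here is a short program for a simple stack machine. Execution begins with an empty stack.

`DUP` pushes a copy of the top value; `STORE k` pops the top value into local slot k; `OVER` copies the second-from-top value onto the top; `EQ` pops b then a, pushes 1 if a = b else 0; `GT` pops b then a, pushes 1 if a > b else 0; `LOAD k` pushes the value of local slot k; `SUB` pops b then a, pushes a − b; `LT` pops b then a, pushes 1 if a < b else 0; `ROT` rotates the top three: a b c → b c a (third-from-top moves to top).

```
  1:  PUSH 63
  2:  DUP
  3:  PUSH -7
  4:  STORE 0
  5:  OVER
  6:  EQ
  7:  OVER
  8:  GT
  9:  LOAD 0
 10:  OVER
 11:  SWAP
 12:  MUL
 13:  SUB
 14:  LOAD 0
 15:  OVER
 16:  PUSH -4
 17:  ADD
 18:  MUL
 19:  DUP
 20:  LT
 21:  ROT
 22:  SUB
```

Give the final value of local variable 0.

-7

PUSH 63 -> 63
DUP     -> 63 63
PUSH -7 -> 63 63 -7
STORE 0 -> 63 63
OVER    -> 63 63 63
EQ      -> 63 1
OVER    -> 63 1 63
GT      -> 63 0
LOAD 0  -> 63 0 -7
OVER    -> 63 0 -7 0
SWAP    -> 63 0 0 -7
MUL     -> 63 0 0
SUB     -> 63 0
LOAD 0  -> 63 0 -7
OVER    -> 63 0 -7 0
PUSH -4 -> 63 0 -7 0 -4
ADD     -> 63 0 -7 -4
MUL     -> 63 0 28
DUP     -> 63 0 28 28
LT      -> 63 0 0
ROT     -> 0 0 63
SUB     -> 0 -63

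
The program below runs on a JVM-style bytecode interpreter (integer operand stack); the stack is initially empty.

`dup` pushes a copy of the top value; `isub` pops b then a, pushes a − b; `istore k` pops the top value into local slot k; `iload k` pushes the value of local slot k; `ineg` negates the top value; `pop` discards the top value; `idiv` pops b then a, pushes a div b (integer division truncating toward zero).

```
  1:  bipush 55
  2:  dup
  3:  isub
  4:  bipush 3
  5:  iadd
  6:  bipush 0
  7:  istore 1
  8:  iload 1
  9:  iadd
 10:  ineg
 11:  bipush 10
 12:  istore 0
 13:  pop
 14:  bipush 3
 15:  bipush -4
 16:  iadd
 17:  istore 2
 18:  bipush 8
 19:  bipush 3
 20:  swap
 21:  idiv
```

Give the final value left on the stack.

bipush 55  [55]
dup        [55, 55]
isub       [0]
bipush 3   [0, 3]
iadd       [3]
bipush 0   [3, 0]
istore 1   [3]
iload 1    [3, 0]
iadd       [3]
ineg       [-3]
bipush 10  [-3, 10]
istore 0   [-3]
pop        []
bipush 3   [3]
bipush -4  [3, -4]
iadd       [-1]
istore 2   []
bipush 8   [8]
bipush 3   [8, 3]
swap       [3, 8]
idiv       [0]

0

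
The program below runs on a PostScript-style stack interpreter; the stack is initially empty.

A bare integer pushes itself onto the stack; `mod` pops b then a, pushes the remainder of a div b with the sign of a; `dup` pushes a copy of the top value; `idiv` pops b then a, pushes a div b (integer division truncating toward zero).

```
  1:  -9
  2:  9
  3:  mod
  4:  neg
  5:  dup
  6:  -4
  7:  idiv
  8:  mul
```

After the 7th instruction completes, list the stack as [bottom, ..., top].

-9   -> [-9]
9    -> [-9, 9]
mod  -> [0]
neg  -> [0]
dup  -> [0, 0]
-4   -> [0, 0, -4]
idiv -> [0, 0]

[0, 0]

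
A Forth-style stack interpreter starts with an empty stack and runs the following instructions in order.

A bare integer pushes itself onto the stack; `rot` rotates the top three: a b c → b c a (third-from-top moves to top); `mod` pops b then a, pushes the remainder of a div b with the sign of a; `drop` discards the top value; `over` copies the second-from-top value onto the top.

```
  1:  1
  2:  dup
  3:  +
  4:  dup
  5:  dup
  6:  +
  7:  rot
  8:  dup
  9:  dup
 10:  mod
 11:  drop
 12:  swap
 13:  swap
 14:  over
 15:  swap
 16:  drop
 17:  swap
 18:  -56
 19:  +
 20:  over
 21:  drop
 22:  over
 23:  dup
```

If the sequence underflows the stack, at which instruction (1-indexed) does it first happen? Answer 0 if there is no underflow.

7

1   : 1
dup : 1 1
+   : 2
dup : 2 2
dup : 2 2 2
+   : 2 4
rot  — needs 3 operands, stack has 2 → underflow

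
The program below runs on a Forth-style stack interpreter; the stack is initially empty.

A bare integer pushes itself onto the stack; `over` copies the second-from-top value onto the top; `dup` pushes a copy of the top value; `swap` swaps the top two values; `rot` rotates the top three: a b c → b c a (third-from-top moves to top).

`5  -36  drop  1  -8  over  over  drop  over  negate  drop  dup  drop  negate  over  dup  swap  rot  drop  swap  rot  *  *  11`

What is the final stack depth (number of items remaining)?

5       [5]
-36     [5, -36]
drop    [5]
1       [5, 1]
-8      [5, 1, -8]
over    [5, 1, -8, 1]
over    [5, 1, -8, 1, -8]
drop    [5, 1, -8, 1]
over    [5, 1, -8, 1, -8]
negate  [5, 1, -8, 1, 8]
drop    [5, 1, -8, 1]
dup     [5, 1, -8, 1, 1]
drop    [5, 1, -8, 1]
negate  [5, 1, -8, -1]
over    [5, 1, -8, -1, -8]
dup     [5, 1, -8, -1, -8, -8]
swap    [5, 1, -8, -1, -8, -8]
rot     [5, 1, -8, -8, -8, -1]
drop    [5, 1, -8, -8, -8]
swap    [5, 1, -8, -8, -8]
rot     [5, 1, -8, -8, -8]
*       [5, 1, -8, 64]
*       [5, 1, -512]
11      [5, 1, -512, 11]

4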